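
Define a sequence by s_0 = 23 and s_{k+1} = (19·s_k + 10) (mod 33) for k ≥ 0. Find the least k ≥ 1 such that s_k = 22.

2

s_0 = 23,  s_1 = 18,  s_2 = 22,  s_3 = 32,  s_4 = 24,  s_5 = 4,  s_6 = 20,  s_7 = 27,  s_8 = 28,  s_9 = 14,  s_{10} = 12,  s_{11} = 7,  s_{12} = 11,  s_{13} = 21,  s_{14} = 13,  s_{15} = 26,  s_{16} = 9,  s_{17} = 16,  s_{18} = 17,  s_{19} = 3,  s_{20} = 1,  s_{21} = 29,  s_{22} = 0,  s_{23} = 10,  s_{24} = 2,  s_{25} = 15,  s_{26} = 31,  s_{27} = 5,  s_{28} = 6,  s_{29} = 25,  s_{30} = 23.
Since s_{30} = s_0 = 23, the sequence is periodic with period 30.
The value 22 first appears (with k ≥ 1) at s_2.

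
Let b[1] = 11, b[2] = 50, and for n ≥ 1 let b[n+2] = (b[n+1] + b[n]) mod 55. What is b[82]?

50

Listing terms: b[1] = 11,  b[2] = 50,  b[3] = 6,  b[4] = 1,  b[5] = 7,  b[6] = 8,  b[7] = 15,  b[8] = 23,  b[9] = 38,  b[10] = 6,  b[11] = 44,  b[12] = 50,  b[13] = 39,  b[14] = 34,  b[15] = 18,  b[16] = 52,  b[17] = 15,  b[18] = 12,  b[19] = 27,  b[20] = 39,  b[21] = 11,  b[22] = 50.
The sequence repeats with period 20.
So b[82] = b[1 + ((82-1) mod 20)] = b[2] = 50.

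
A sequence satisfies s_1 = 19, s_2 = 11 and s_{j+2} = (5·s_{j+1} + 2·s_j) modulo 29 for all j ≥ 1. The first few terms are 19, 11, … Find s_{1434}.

We have s_1 = 19,  s_2 = 11,  s_3 = 6,  s_4 = 23,  s_5 = 11,  s_6 = 14,  s_7 = 5,  s_8 = 24,  s_9 = 14,  s_{10} = 2,  s_{11} = 9,  s_{12} = 20,  s_{13} = 2,  s_{14} = 21,  s_{15} = 22,  s_{16} = 7,  s_{17} = 21,  s_{18} = 3,  s_{19} = 28,  s_{20} = 1,  s_{21} = 3,  s_{22} = 17,  s_{23} = 4,  s_{24} = 25,  s_{25} = 17,  s_{26} = 19,  s_{27} = 13,  s_{28} = 16,  s_{29} = 19,  s_{30} = 11.
Since (s_{29}, s_{30}) = (s_1, s_2) = (19, 11) (two consecutive terms determine the rest), the sequence is periodic with period 28.
(1434 - 1) mod 28 = 5, so s_{1434} = s_6 = 14.

14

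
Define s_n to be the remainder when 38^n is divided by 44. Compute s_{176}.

16

Listing terms: s_0 = 1; s_1 = 38; s_2 = 36; s_3 = 4; s_4 = 20; s_5 = 12; s_6 = 16; s_7 = 36.
Since s_7 = s_2 = 36, the sequence is eventually periodic: after a pre-period of length 2 it cycles with period 5.
For n ≥ 2, s_n depends only on (n - 2) mod 5. (176 - 2) mod 5 = 4, so s_{176} = s_6 = 16.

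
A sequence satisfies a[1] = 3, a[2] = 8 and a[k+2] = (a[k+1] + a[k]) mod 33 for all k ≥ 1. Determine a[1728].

29

Computing terms: a[1] = 3,  a[2] = 8,  a[3] = 11,  a[4] = 19,  a[5] = 30,  a[6] = 16,  a[7] = 13,  a[8] = 29,  a[9] = 9,  a[10] = 5,  a[11] = 14,  a[12] = 19,  a[13] = 0,  a[14] = 19,  a[15] = 19,  a[16] = 5,  a[17] = 24,  a[18] = 29,  a[19] = 20,  a[20] = 16,  a[21] = 3,  a[22] = 19,  a[23] = 22,  a[24] = 8,  a[25] = 30,  a[26] = 5,  a[27] = 2,  a[28] = 7,  a[29] = 9,  a[30] = 16,  a[31] = 25,  a[32] = 8,  a[33] = 0,  a[34] = 8,  a[35] = 8,  a[36] = 16,  a[37] = 24,  a[38] = 7,  a[39] = 31,  a[40] = 5,  a[41] = 3,  a[42] = 8.
The sequence repeats with period 40.
So a[1728] = a[1 + ((1728-1) mod 40)] = a[8] = 29.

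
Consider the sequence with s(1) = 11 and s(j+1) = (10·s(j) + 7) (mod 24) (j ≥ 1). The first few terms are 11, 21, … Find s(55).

17

s(1) = 11,  s(2) = 21,  s(3) = 1,  s(4) = 17,  s(5) = 9,  s(6) = 1.
Since s(6) = s(3) = 1, the sequence is eventually periodic: after a pre-period of length 2 it cycles with period 3.
For j ≥ 3, s(j) depends only on (j - 3) mod 3. (55 - 3) mod 3 = 1, so s(55) = s(4) = 17.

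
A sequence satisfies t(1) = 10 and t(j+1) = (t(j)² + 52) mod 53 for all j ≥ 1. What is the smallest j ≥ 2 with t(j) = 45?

t(1) = 10,  t(2) = 46,  t(3) = 48,  t(4) = 24,  t(5) = 45,  t(6) = 10.
The sequence repeats with period 5.
The value 45 first appears (with j ≥ 2) at t(5).

5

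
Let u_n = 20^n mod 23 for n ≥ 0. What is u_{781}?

Listing terms: u_0 = 1,  u_1 = 20,  u_2 = 9,  u_3 = 19,  u_4 = 12,  u_5 = 10,  u_6 = 16,  u_7 = 21,  u_8 = 6,  u_9 = 5,  u_{10} = 8,  u_{11} = 22,  u_{12} = 3,  u_{13} = 14,  u_{14} = 4,  u_{15} = 11,  u_{16} = 13,  u_{17} = 7,  u_{18} = 2,  u_{19} = 17,  u_{20} = 18,  u_{21} = 15,  u_{22} = 1.
Since u_{22} = u_0 = 1, the sequence is periodic with period 22.
So u_{781} = u_{0 + ((781-0) mod 22)} = u_{11} = 22.

22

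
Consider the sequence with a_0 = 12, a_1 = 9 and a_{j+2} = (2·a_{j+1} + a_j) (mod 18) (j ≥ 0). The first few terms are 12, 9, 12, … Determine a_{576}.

12

Computing terms: a_0 = 12, a_1 = 9, a_2 = 12, a_3 = 15, a_4 = 6, a_5 = 9, a_6 = 6, a_7 = 3, a_8 = 12, a_9 = 9.
Since (a_8, a_9) = (a_0, a_1) = (12, 9) (two consecutive terms determine the rest), the sequence is periodic with period 8.
(576 - 0) mod 8 = 0, so a_{576} = a_0 = 12.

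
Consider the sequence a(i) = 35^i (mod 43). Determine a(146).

Computing terms: a(0) = 1, a(1) = 35, a(2) = 21, a(3) = 4, a(4) = 11, a(5) = 41, a(6) = 16, a(7) = 1.
The sequence repeats with period 7.
So a(146) = a(0 + ((146-0) mod 7)) = a(6) = 16.

16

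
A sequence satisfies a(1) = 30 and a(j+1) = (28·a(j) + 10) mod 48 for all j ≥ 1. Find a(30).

2

a(1) = 30,  a(2) = 34,  a(3) = 2,  a(4) = 18,  a(5) = 34.
Since a(5) = a(2) = 34, the sequence is eventually periodic: after a pre-period of length 1 it cycles with period 3.
For j ≥ 2, a(j) depends only on (j - 2) mod 3. (30 - 2) mod 3 = 1, so a(30) = a(3) = 2.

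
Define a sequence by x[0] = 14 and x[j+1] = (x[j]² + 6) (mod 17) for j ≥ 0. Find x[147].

10

Listing terms: x[0] = 14, x[1] = 15, x[2] = 10, x[3] = 4, x[4] = 5, x[5] = 14.
The sequence repeats with period 5.
So x[147] = x[0 + ((147-0) mod 5)] = x[2] = 10.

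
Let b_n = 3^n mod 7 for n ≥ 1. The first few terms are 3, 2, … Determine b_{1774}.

4

b_1 = 3; b_2 = 2; b_3 = 6; b_4 = 4; b_5 = 5; b_6 = 1; b_7 = 3.
Since b_7 = b_1 = 3, the sequence is periodic with period 6.
So b_{1774} = b_{1 + ((1774-1) mod 6)} = b_4 = 4.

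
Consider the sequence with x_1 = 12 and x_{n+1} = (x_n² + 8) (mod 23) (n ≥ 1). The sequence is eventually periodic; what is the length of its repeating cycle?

We have x_1 = 12; x_2 = 14; x_3 = 20; x_4 = 17; x_5 = 21; x_6 = 12.
The sequence repeats with period 5.

5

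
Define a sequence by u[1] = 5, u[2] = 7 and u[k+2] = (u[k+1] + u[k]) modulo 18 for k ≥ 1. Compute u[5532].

u[1] = 5; u[2] = 7; u[3] = 12; u[4] = 1; u[5] = 13; u[6] = 14; u[7] = 9; u[8] = 5; u[9] = 14; u[10] = 1; u[11] = 15; u[12] = 16; u[13] = 13; u[14] = 11; u[15] = 6; u[16] = 17; u[17] = 5; u[18] = 4; u[19] = 9; u[20] = 13; u[21] = 4; u[22] = 17; u[23] = 3; u[24] = 2; u[25] = 5; u[26] = 7.
The sequence repeats with period 24.
So u[5532] = u[1 + ((5532-1) mod 24)] = u[12] = 16.

16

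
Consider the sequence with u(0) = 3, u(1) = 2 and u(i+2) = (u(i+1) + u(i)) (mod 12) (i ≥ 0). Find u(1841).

Computing terms: u(0) = 3,  u(1) = 2,  u(2) = 5,  u(3) = 7,  u(4) = 0,  u(5) = 7,  u(6) = 7,  u(7) = 2,  u(8) = 9,  u(9) = 11,  u(10) = 8,  u(11) = 7,  u(12) = 3,  u(13) = 10,  u(14) = 1,  u(15) = 11,  u(16) = 0,  u(17) = 11,  u(18) = 11,  u(19) = 10,  u(20) = 9,  u(21) = 7,  u(22) = 4,  u(23) = 11,  u(24) = 3,  u(25) = 2.
Since (u(24), u(25)) = (u(0), u(1)) = (3, 2) (two consecutive terms determine the rest), the sequence is periodic with period 24.
So u(1841) = u(0 + ((1841-0) mod 24)) = u(17) = 11.

11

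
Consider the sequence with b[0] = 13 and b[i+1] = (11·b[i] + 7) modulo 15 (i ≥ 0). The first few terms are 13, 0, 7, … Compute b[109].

Listing terms: b[0] = 13, b[1] = 0, b[2] = 7, b[3] = 9, b[4] = 1, b[5] = 3, b[6] = 10, b[7] = 12, b[8] = 4, b[9] = 6, b[10] = 13.
Since b[10] = b[0] = 13, the sequence is periodic with period 10.
So b[109] = b[0 + ((109-0) mod 10)] = b[9] = 6.

6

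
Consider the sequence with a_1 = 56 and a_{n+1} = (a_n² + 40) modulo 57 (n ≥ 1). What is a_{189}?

Listing terms: a_1 = 56; a_2 = 41; a_3 = 11; a_4 = 47; a_5 = 26; a_6 = 32; a_7 = 38; a_8 = 2; a_9 = 44; a_{10} = 38.
Since a_{10} = a_7 = 38, the sequence is eventually periodic: after a pre-period of length 6 it cycles with period 3.
For n ≥ 7, a_n depends only on (n - 7) mod 3. (189 - 7) mod 3 = 2, so a_{189} = a_9 = 44.

44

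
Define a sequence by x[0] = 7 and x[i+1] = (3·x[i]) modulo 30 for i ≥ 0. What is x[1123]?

9

Listing terms: x[0] = 7, x[1] = 21, x[2] = 3, x[3] = 9, x[4] = 27, x[5] = 21.
Since x[5] = x[1] = 21, the sequence is eventually periodic: after a pre-period of length 1 it cycles with period 4.
For i ≥ 1, x[i] depends only on (i - 1) mod 4. (1123 - 1) mod 4 = 2, so x[1123] = x[3] = 9.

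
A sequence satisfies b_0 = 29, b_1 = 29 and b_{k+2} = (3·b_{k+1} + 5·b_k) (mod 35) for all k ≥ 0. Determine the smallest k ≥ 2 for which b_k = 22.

b_0 = 29; b_1 = 29; b_2 = 22; b_3 = 1; b_4 = 8; b_5 = 29; b_6 = 22.
Since (b_5, b_6) = (b_1, b_2) = (29, 22) (two consecutive terms determine the rest), the sequence is eventually periodic: after a pre-period of length 1 it cycles with period 4.
The value 22 first appears (with k ≥ 2) at b_2.

2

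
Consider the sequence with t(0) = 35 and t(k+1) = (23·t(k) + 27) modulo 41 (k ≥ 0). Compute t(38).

20

We have t(0) = 35,  t(1) = 12,  t(2) = 16,  t(3) = 26,  t(4) = 10,  t(5) = 11,  t(6) = 34,  t(7) = 30,  t(8) = 20,  t(9) = 36,  t(10) = 35.
The sequence repeats with period 10.
So t(38) = t(0 + ((38-0) mod 10)) = t(8) = 20.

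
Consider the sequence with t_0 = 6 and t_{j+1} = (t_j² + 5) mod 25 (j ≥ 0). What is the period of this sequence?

4

We have t_0 = 6; t_1 = 16; t_2 = 11; t_3 = 1; t_4 = 6.
The sequence repeats with period 4.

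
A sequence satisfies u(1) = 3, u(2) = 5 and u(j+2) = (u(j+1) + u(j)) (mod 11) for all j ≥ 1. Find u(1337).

0

u(1) = 3,  u(2) = 5,  u(3) = 8,  u(4) = 2,  u(5) = 10,  u(6) = 1,  u(7) = 0,  u(8) = 1,  u(9) = 1,  u(10) = 2,  u(11) = 3,  u(12) = 5.
Since (u(11), u(12)) = (u(1), u(2)) = (3, 5) (two consecutive terms determine the rest), the sequence is periodic with period 10.
(1337 - 1) mod 10 = 6, so u(1337) = u(7) = 0.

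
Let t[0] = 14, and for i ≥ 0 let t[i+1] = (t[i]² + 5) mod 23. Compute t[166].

5

Listing terms: t[0] = 14, t[1] = 17, t[2] = 18, t[3] = 7, t[4] = 8, t[5] = 0, t[6] = 5, t[7] = 7.
Since t[7] = t[3] = 7, the sequence is eventually periodic: after a pre-period of length 3 it cycles with period 4.
For i ≥ 3, t[i] depends only on (i - 3) mod 4. (166 - 3) mod 4 = 3, so t[166] = t[6] = 5.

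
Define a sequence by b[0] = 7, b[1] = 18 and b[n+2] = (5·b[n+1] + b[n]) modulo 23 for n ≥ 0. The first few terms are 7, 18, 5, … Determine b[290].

13

Computing terms: b[0] = 7, b[1] = 18, b[2] = 5, b[3] = 20, b[4] = 13, b[5] = 16, b[6] = 1, b[7] = 21, b[8] = 14, b[9] = 22, b[10] = 9, b[11] = 21, b[12] = 22, b[13] = 16, b[14] = 10, b[15] = 20, b[16] = 18, b[17] = 18, b[18] = 16, b[19] = 6, b[20] = 0, b[21] = 6, b[22] = 7, b[23] = 18.
The sequence repeats with period 22.
(290 - 0) mod 22 = 4, so b[290] = b[4] = 13.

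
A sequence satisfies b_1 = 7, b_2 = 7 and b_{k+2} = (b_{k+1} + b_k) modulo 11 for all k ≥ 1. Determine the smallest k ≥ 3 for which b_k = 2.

Computing terms: b_1 = 7,  b_2 = 7,  b_3 = 3,  b_4 = 10,  b_5 = 2,  b_6 = 1,  b_7 = 3,  b_8 = 4,  b_9 = 7,  b_{10} = 0,  b_{11} = 7,  b_{12} = 7.
Since (b_{11}, b_{12}) = (b_1, b_2) = (7, 7) (two consecutive terms determine the rest), the sequence is periodic with period 10.
The value 2 first appears (with k ≥ 3) at b_5.

5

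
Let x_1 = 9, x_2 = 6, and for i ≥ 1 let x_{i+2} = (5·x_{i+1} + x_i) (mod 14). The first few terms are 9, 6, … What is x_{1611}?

We have x_1 = 9,  x_2 = 6,  x_3 = 11,  x_4 = 5,  x_5 = 8,  x_6 = 3,  x_7 = 9,  x_8 = 6.
Since (x_7, x_8) = (x_1, x_2) = (9, 6) (two consecutive terms determine the rest), the sequence is periodic with period 6.
(1611 - 1) mod 6 = 2, so x_{1611} = x_3 = 11.

11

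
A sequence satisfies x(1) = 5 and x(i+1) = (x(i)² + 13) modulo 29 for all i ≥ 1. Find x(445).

Listing terms: x(1) = 5, x(2) = 9, x(3) = 7, x(4) = 4, x(5) = 0, x(6) = 13, x(7) = 8, x(8) = 19, x(9) = 26, x(10) = 22, x(11) = 4.
Since x(11) = x(4) = 4, the sequence is eventually periodic: after a pre-period of length 3 it cycles with period 7.
For i ≥ 4, x(i) depends only on (i - 4) mod 7. (445 - 4) mod 7 = 0, so x(445) = x(4) = 4.

4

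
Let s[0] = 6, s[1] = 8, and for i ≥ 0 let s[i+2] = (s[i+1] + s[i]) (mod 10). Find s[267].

We have s[0] = 6; s[1] = 8; s[2] = 4; s[3] = 2; s[4] = 6; s[5] = 8.
Since (s[4], s[5]) = (s[0], s[1]) = (6, 8) (two consecutive terms determine the rest), the sequence is periodic with period 4.
So s[267] = s[0 + ((267-0) mod 4)] = s[3] = 2.

2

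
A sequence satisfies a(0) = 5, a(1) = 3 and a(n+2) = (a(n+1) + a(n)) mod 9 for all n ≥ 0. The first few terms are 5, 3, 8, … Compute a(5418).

5

Listing terms: a(0) = 5; a(1) = 3; a(2) = 8; a(3) = 2; a(4) = 1; a(5) = 3; a(6) = 4; a(7) = 7; a(8) = 2; a(9) = 0; a(10) = 2; a(11) = 2; a(12) = 4; a(13) = 6; a(14) = 1; a(15) = 7; a(16) = 8; a(17) = 6; a(18) = 5; a(19) = 2; a(20) = 7; a(21) = 0; a(22) = 7; a(23) = 7; a(24) = 5; a(25) = 3.
Since (a(24), a(25)) = (a(0), a(1)) = (5, 3) (two consecutive terms determine the rest), the sequence is periodic with period 24.
(5418 - 0) mod 24 = 18, so a(5418) = a(18) = 5.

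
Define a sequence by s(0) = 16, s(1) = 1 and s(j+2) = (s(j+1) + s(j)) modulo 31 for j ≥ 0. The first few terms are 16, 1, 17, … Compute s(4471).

1

Computing terms: s(0) = 16; s(1) = 1; s(2) = 17; s(3) = 18; s(4) = 4; s(5) = 22; s(6) = 26; s(7) = 17; s(8) = 12; s(9) = 29; s(10) = 10; s(11) = 8; s(12) = 18; s(13) = 26; s(14) = 13; s(15) = 8; s(16) = 21; s(17) = 29; s(18) = 19; s(19) = 17; s(20) = 5; s(21) = 22; s(22) = 27; s(23) = 18; s(24) = 14; s(25) = 1; s(26) = 15; s(27) = 16; s(28) = 0; s(29) = 16; s(30) = 16; s(31) = 1.
Since (s(30), s(31)) = (s(0), s(1)) = (16, 1) (two consecutive terms determine the rest), the sequence is periodic with period 30.
(4471 - 0) mod 30 = 1, so s(4471) = s(1) = 1.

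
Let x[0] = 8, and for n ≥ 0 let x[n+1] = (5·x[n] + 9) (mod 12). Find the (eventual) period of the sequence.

4

We have x[0] = 8, x[1] = 1, x[2] = 2, x[3] = 7, x[4] = 8.
Since x[4] = x[0] = 8, the sequence is periodic with period 4.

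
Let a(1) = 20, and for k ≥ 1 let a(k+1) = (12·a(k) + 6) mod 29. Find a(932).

We have a(1) = 20; a(2) = 14; a(3) = 0; a(4) = 6; a(5) = 20.
The sequence repeats with period 4.
(932 - 1) mod 4 = 3, so a(932) = a(4) = 6.

6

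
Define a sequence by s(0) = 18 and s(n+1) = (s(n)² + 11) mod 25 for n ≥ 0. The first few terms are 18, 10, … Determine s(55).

We have s(0) = 18, s(1) = 10, s(2) = 11, s(3) = 7, s(4) = 10.
Since s(4) = s(1) = 10, the sequence is eventually periodic: after a pre-period of length 1 it cycles with period 3.
For n ≥ 1, s(n) depends only on (n - 1) mod 3. (55 - 1) mod 3 = 0, so s(55) = s(1) = 10.

10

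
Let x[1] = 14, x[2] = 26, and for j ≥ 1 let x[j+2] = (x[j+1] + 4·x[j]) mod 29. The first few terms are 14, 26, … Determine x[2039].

26

x[1] = 14, x[2] = 26, x[3] = 24, x[4] = 12, x[5] = 21, x[6] = 11, x[7] = 8, x[8] = 23, x[9] = 26, x[10] = 2, x[11] = 19, x[12] = 27, x[13] = 16, x[14] = 8, x[15] = 14, x[16] = 17, x[17] = 15, x[18] = 25, x[19] = 27, x[20] = 11, x[21] = 3, x[22] = 18, x[23] = 1, x[24] = 15, x[25] = 19, x[26] = 21, x[27] = 10, x[28] = 7, x[29] = 18, x[30] = 17, x[31] = 2, x[32] = 12, x[33] = 20, x[34] = 10, x[35] = 3, x[36] = 14, x[37] = 26.
Since (x[36], x[37]) = (x[1], x[2]) = (14, 26) (two consecutive terms determine the rest), the sequence is periodic with period 35.
(2039 - 1) mod 35 = 8, so x[2039] = x[9] = 26.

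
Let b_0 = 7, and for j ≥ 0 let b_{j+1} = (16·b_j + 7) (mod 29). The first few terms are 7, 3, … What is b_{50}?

3

Computing terms: b_0 = 7, b_1 = 3, b_2 = 26, b_3 = 17, b_4 = 18, b_5 = 5, b_6 = 0, b_7 = 7.
The sequence repeats with period 7.
(50 - 0) mod 7 = 1, so b_{50} = b_1 = 3.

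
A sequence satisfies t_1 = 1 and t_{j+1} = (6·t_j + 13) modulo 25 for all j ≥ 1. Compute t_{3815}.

18

t_1 = 1; t_2 = 19; t_3 = 2; t_4 = 0; t_5 = 13; t_6 = 16; t_7 = 9; t_8 = 17; t_9 = 15; t_{10} = 3; t_{11} = 6; t_{12} = 24; t_{13} = 7; t_{14} = 5; t_{15} = 18; t_{16} = 21; t_{17} = 14; t_{18} = 22; t_{19} = 20; t_{20} = 8; t_{21} = 11; t_{22} = 4; t_{23} = 12; t_{24} = 10; t_{25} = 23; t_{26} = 1.
The sequence repeats with period 25.
(3815 - 1) mod 25 = 14, so t_{3815} = t_{15} = 18.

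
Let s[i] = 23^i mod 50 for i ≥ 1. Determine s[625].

We have s[1] = 23; s[2] = 29; s[3] = 17; s[4] = 41; s[5] = 43; s[6] = 39; s[7] = 47; s[8] = 31; s[9] = 13; s[10] = 49; s[11] = 27; s[12] = 21; s[13] = 33; s[14] = 9; s[15] = 7; s[16] = 11; s[17] = 3; s[18] = 19; s[19] = 37; s[20] = 1; s[21] = 23.
Since s[21] = s[1] = 23, the sequence is periodic with period 20.
So s[625] = s[1 + ((625-1) mod 20)] = s[5] = 43.

43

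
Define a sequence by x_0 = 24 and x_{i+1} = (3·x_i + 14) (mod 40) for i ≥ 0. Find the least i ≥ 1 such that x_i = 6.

Computing terms: x_0 = 24, x_1 = 6, x_2 = 32, x_3 = 30, x_4 = 24.
The sequence repeats with period 4.
The value 6 first appears (with i ≥ 1) at x_1.

1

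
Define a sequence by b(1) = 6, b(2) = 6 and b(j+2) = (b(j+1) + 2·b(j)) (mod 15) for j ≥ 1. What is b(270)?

6

Computing terms: b(1) = 6; b(2) = 6; b(3) = 3; b(4) = 0; b(5) = 6; b(6) = 6.
The sequence repeats with period 4.
So b(270) = b(1 + ((270-1) mod 4)) = b(2) = 6.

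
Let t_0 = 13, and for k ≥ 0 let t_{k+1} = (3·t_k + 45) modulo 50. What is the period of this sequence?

20

Listing terms: t_0 = 13, t_1 = 34, t_2 = 47, t_3 = 36, t_4 = 3, t_5 = 4, t_6 = 7, t_7 = 16, t_8 = 43, t_9 = 24, t_{10} = 17, t_{11} = 46, t_{12} = 33, t_{13} = 44, t_{14} = 27, t_{15} = 26, t_{16} = 23, t_{17} = 14, t_{18} = 37, t_{19} = 6, t_{20} = 13.
The sequence repeats with period 20.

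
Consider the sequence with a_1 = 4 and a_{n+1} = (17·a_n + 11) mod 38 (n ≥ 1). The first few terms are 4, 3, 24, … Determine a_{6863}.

Computing terms: a_1 = 4,  a_2 = 3,  a_3 = 24,  a_4 = 1,  a_5 = 28,  a_6 = 31,  a_7 = 6,  a_8 = 37,  a_9 = 32,  a_{10} = 23,  a_{11} = 22,  a_{12} = 5,  a_{13} = 20,  a_{14} = 9,  a_{15} = 12,  a_{16} = 25,  a_{17} = 18,  a_{18} = 13,  a_{19} = 4.
The sequence repeats with period 18.
(6863 - 1) mod 18 = 4, so a_{6863} = a_5 = 28.

28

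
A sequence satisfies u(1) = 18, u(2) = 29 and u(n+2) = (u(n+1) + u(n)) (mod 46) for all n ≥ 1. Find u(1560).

We have u(1) = 18, u(2) = 29, u(3) = 1, u(4) = 30, u(5) = 31, u(6) = 15, u(7) = 0, u(8) = 15, u(9) = 15, u(10) = 30, u(11) = 45, u(12) = 29, u(13) = 28, u(14) = 11, u(15) = 39, u(16) = 4, u(17) = 43, u(18) = 1, u(19) = 44, u(20) = 45, u(21) = 43, u(22) = 42, u(23) = 39, u(24) = 35, u(25) = 28, u(26) = 17, u(27) = 45, u(28) = 16, u(29) = 15, u(30) = 31, u(31) = 0, u(32) = 31, u(33) = 31, u(34) = 16, u(35) = 1, u(36) = 17, u(37) = 18, u(38) = 35, u(39) = 7, u(40) = 42, u(41) = 3, u(42) = 45, u(43) = 2, u(44) = 1, u(45) = 3, u(46) = 4, u(47) = 7, u(48) = 11, u(49) = 18, u(50) = 29.
The sequence repeats with period 48.
So u(1560) = u(1 + ((1560-1) mod 48)) = u(24) = 35.

35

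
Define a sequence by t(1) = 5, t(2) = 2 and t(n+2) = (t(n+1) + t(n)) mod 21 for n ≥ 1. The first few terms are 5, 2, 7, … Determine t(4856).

3

We have t(1) = 5, t(2) = 2, t(3) = 7, t(4) = 9, t(5) = 16, t(6) = 4, t(7) = 20, t(8) = 3, t(9) = 2, t(10) = 5, t(11) = 7, t(12) = 12, t(13) = 19, t(14) = 10, t(15) = 8, t(16) = 18, t(17) = 5, t(18) = 2.
The sequence repeats with period 16.
So t(4856) = t(1 + ((4856-1) mod 16)) = t(8) = 3.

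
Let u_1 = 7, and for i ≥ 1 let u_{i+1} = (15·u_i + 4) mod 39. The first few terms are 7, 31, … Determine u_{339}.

Listing terms: u_1 = 7, u_2 = 31, u_3 = 1, u_4 = 19, u_5 = 16, u_6 = 10, u_7 = 37, u_8 = 13, u_9 = 4, u_{10} = 25, u_{11} = 28, u_{12} = 34, u_{13} = 7.
The sequence repeats with period 12.
(339 - 1) mod 12 = 2, so u_{339} = u_3 = 1.

1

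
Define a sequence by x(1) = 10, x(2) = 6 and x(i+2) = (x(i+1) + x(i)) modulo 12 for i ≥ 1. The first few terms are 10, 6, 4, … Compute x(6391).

Computing terms: x(1) = 10; x(2) = 6; x(3) = 4; x(4) = 10; x(5) = 2; x(6) = 0; x(7) = 2; x(8) = 2; x(9) = 4; x(10) = 6; x(11) = 10; x(12) = 4; x(13) = 2; x(14) = 6; x(15) = 8; x(16) = 2; x(17) = 10; x(18) = 0; x(19) = 10; x(20) = 10; x(21) = 8; x(22) = 6; x(23) = 2; x(24) = 8; x(25) = 10; x(26) = 6.
Since (x(25), x(26)) = (x(1), x(2)) = (10, 6) (two consecutive terms determine the rest), the sequence is periodic with period 24.
(6391 - 1) mod 24 = 6, so x(6391) = x(7) = 2.

2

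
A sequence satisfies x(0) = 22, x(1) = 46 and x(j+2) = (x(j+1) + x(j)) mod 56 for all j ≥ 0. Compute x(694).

30

x(0) = 22,  x(1) = 46,  x(2) = 12,  x(3) = 2,  x(4) = 14,  x(5) = 16,  x(6) = 30,  x(7) = 46,  x(8) = 20,  x(9) = 10,  x(10) = 30,  x(11) = 40,  x(12) = 14,  x(13) = 54,  x(14) = 12,  x(15) = 10,  x(16) = 22,  x(17) = 32,  x(18) = 54,  x(19) = 30,  x(20) = 28,  x(21) = 2,  x(22) = 30,  x(23) = 32,  x(24) = 6,  x(25) = 38,  x(26) = 44,  x(27) = 26,  x(28) = 14,  x(29) = 40,  x(30) = 54,  x(31) = 38,  x(32) = 36,  x(33) = 18,  x(34) = 54,  x(35) = 16,  x(36) = 14,  x(37) = 30,  x(38) = 44,  x(39) = 18,  x(40) = 6,  x(41) = 24,  x(42) = 30,  x(43) = 54,  x(44) = 28,  x(45) = 26,  x(46) = 54,  x(47) = 24,  x(48) = 22,  x(49) = 46.
Since (x(48), x(49)) = (x(0), x(1)) = (22, 46) (two consecutive terms determine the rest), the sequence is periodic with period 48.
So x(694) = x(0 + ((694-0) mod 48)) = x(22) = 30.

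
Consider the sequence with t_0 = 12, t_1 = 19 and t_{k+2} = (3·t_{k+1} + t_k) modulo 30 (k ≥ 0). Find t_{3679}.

1

Computing terms: t_0 = 12; t_1 = 19; t_2 = 9; t_3 = 16; t_4 = 27; t_5 = 7; t_6 = 18; t_7 = 1; t_8 = 21; t_9 = 4; t_{10} = 3; t_{11} = 13; t_{12} = 12; t_{13} = 19.
The sequence repeats with period 12.
So t_{3679} = t_{0 + ((3679-0) mod 12)} = t_7 = 1.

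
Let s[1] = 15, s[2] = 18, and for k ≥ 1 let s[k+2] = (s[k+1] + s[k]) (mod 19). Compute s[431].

Listing terms: s[1] = 15; s[2] = 18; s[3] = 14; s[4] = 13; s[5] = 8; s[6] = 2; s[7] = 10; s[8] = 12; s[9] = 3; s[10] = 15; s[11] = 18.
Since (s[10], s[11]) = (s[1], s[2]) = (15, 18) (two consecutive terms determine the rest), the sequence is periodic with period 9.
So s[431] = s[1 + ((431-1) mod 9)] = s[8] = 12.

12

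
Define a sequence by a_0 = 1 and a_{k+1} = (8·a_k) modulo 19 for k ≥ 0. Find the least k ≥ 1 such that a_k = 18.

3

Listing terms: a_0 = 1; a_1 = 8; a_2 = 7; a_3 = 18; a_4 = 11; a_5 = 12; a_6 = 1.
Since a_6 = a_0 = 1, the sequence is periodic with period 6.
The value 18 first appears (with k ≥ 1) at a_3.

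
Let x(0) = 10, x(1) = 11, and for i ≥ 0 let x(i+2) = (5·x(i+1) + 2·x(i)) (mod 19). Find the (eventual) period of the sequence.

45

Computing terms: x(0) = 10,  x(1) = 11,  x(2) = 18,  x(3) = 17,  x(4) = 7,  x(5) = 12,  x(6) = 17,  x(7) = 14,  x(8) = 9,  x(9) = 16,  x(10) = 3,  x(11) = 9,  x(12) = 13,  x(13) = 7,  x(14) = 4,  x(15) = 15,  x(16) = 7,  x(17) = 8,  x(18) = 16,  x(19) = 1,  x(20) = 18,  x(21) = 16,  x(22) = 2,  x(23) = 4,  x(24) = 5,  x(25) = 14,  x(26) = 4,  x(27) = 10,  x(28) = 1,  x(29) = 6,  x(30) = 13,  x(31) = 1,  x(32) = 12,  x(33) = 5,  x(34) = 11,  x(35) = 8,  x(36) = 5,  x(37) = 3,  x(38) = 6,  x(39) = 17,  x(40) = 2,  x(41) = 6,  x(42) = 15,  x(43) = 11,  x(44) = 9,  x(45) = 10,  x(46) = 11.
Since (x(45), x(46)) = (x(0), x(1)) = (10, 11) (two consecutive terms determine the rest), the sequence is periodic with period 45.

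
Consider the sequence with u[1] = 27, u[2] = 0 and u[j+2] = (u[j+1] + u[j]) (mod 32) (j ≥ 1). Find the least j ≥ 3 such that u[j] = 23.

10

Computing terms: u[1] = 27, u[2] = 0, u[3] = 27, u[4] = 27, u[5] = 22, u[6] = 17, u[7] = 7, u[8] = 24, u[9] = 31, u[10] = 23, u[11] = 22, u[12] = 13, u[13] = 3, u[14] = 16, u[15] = 19, u[16] = 3, u[17] = 22, u[18] = 25, u[19] = 15, u[20] = 8, u[21] = 23, u[22] = 31, u[23] = 22, u[24] = 21, u[25] = 11, u[26] = 0, u[27] = 11, u[28] = 11, u[29] = 22, u[30] = 1, u[31] = 23, u[32] = 24, u[33] = 15, u[34] = 7, u[35] = 22, u[36] = 29, u[37] = 19, u[38] = 16, u[39] = 3, u[40] = 19, u[41] = 22, u[42] = 9, u[43] = 31, u[44] = 8, u[45] = 7, u[46] = 15, u[47] = 22, u[48] = 5, u[49] = 27, u[50] = 0.
Since (u[49], u[50]) = (u[1], u[2]) = (27, 0) (two consecutive terms determine the rest), the sequence is periodic with period 48.
The value 23 first appears (with j ≥ 3) at u[10].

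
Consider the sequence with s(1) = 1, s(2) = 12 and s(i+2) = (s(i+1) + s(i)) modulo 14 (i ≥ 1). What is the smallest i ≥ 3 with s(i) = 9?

s(1) = 1; s(2) = 12; s(3) = 13; s(4) = 11; s(5) = 10; s(6) = 7; s(7) = 3; s(8) = 10; s(9) = 13; s(10) = 9; s(11) = 8; s(12) = 3; s(13) = 11; s(14) = 0; s(15) = 11; s(16) = 11; s(17) = 8; s(18) = 5; s(19) = 13; s(20) = 4; s(21) = 3; s(22) = 7; s(23) = 10; s(24) = 3; s(25) = 13; s(26) = 2; s(27) = 1; s(28) = 3; s(29) = 4; s(30) = 7; s(31) = 11; s(32) = 4; s(33) = 1; s(34) = 5; s(35) = 6; s(36) = 11; s(37) = 3; s(38) = 0; s(39) = 3; s(40) = 3; s(41) = 6; s(42) = 9; s(43) = 1; s(44) = 10; s(45) = 11; s(46) = 7; s(47) = 4; s(48) = 11; s(49) = 1; s(50) = 12.
The sequence repeats with period 48.
The value 9 first appears (with i ≥ 3) at s(10).

10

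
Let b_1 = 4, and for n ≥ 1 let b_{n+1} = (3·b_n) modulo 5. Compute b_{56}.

Listing terms: b_1 = 4; b_2 = 2; b_3 = 1; b_4 = 3; b_5 = 4.
The sequence repeats with period 4.
(56 - 1) mod 4 = 3, so b_{56} = b_4 = 3.

3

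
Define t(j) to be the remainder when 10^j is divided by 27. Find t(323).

Listing terms: t(1) = 10,  t(2) = 19,  t(3) = 1,  t(4) = 10.
The sequence repeats with period 3.
(323 - 1) mod 3 = 1, so t(323) = t(2) = 19.

19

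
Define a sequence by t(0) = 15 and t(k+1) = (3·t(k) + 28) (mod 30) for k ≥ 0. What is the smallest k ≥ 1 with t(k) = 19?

3

We have t(0) = 15,  t(1) = 13,  t(2) = 7,  t(3) = 19,  t(4) = 25,  t(5) = 13.
Since t(5) = t(1) = 13, the sequence is eventually periodic: after a pre-period of length 1 it cycles with period 4.
The value 19 first appears (with k ≥ 1) at t(3).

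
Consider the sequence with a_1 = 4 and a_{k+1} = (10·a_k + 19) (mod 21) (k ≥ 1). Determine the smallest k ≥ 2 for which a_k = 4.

7

Computing terms: a_1 = 4; a_2 = 17; a_3 = 0; a_4 = 19; a_5 = 20; a_6 = 9; a_7 = 4.
Since a_7 = a_1 = 4, the sequence is periodic with period 6.
The value 4 next appears (with k ≥ 2) at a_7.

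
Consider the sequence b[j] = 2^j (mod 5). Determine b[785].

2

Computing terms: b[0] = 1; b[1] = 2; b[2] = 4; b[3] = 3; b[4] = 1.
Since b[4] = b[0] = 1, the sequence is periodic with period 4.
So b[785] = b[0 + ((785-0) mod 4)] = b[1] = 2.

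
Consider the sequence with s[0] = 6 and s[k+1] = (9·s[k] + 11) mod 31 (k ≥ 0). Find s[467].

We have s[0] = 6, s[1] = 3, s[2] = 7, s[3] = 12, s[4] = 26, s[5] = 28, s[6] = 15, s[7] = 22, s[8] = 23, s[9] = 1, s[10] = 20, s[11] = 5, s[12] = 25, s[13] = 19, s[14] = 27, s[15] = 6.
The sequence repeats with period 15.
So s[467] = s[0 + ((467-0) mod 15)] = s[2] = 7.

7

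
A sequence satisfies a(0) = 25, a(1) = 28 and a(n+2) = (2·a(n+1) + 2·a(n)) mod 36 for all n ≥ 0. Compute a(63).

We have a(0) = 25, a(1) = 28, a(2) = 34, a(3) = 16, a(4) = 28, a(5) = 16, a(6) = 16, a(7) = 28.
Since (a(6), a(7)) = (a(3), a(4)) = (16, 28) (two consecutive terms determine the rest), the sequence is eventually periodic: after a pre-period of length 3 it cycles with period 3.
For n ≥ 3, a(n) depends only on (n - 3) mod 3. (63 - 3) mod 3 = 0, so a(63) = a(3) = 16.

16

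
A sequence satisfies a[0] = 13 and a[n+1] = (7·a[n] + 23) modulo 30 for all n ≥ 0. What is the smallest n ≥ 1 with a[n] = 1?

a[0] = 13, a[1] = 24, a[2] = 11, a[3] = 10, a[4] = 3, a[5] = 14, a[6] = 1, a[7] = 0, a[8] = 23, a[9] = 4, a[10] = 21, a[11] = 20, a[12] = 13.
Since a[12] = a[0] = 13, the sequence is periodic with period 12.
The value 1 first appears (with n ≥ 1) at a[6].

6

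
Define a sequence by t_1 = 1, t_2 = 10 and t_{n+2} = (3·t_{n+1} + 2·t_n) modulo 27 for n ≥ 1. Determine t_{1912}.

8

We have t_1 = 1,  t_2 = 10,  t_3 = 5,  t_4 = 8,  t_5 = 7,  t_6 = 10,  t_7 = 17,  t_8 = 17,  t_9 = 4,  t_{10} = 19,  t_{11} = 11,  t_{12} = 17,  t_{13} = 19,  t_{14} = 10,  t_{15} = 14,  t_{16} = 8,  t_{17} = 25,  t_{18} = 10,  t_{19} = 26,  t_{20} = 17,  t_{21} = 22,  t_{22} = 19,  t_{23} = 20,  t_{24} = 17,  t_{25} = 10,  t_{26} = 10,  t_{27} = 23,  t_{28} = 8,  t_{29} = 16,  t_{30} = 10,  t_{31} = 8,  t_{32} = 17,  t_{33} = 13,  t_{34} = 19,  t_{35} = 2,  t_{36} = 17,  t_{37} = 1,  t_{38} = 10.
Since (t_{37}, t_{38}) = (t_1, t_2) = (1, 10) (two consecutive terms determine the rest), the sequence is periodic with period 36.
So t_{1912} = t_{1 + ((1912-1) mod 36)} = t_4 = 8.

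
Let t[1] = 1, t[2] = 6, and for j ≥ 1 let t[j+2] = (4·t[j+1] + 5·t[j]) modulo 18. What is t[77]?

Listing terms: t[1] = 1; t[2] = 6; t[3] = 11; t[4] = 2; t[5] = 9; t[6] = 10; t[7] = 13; t[8] = 12; t[9] = 5; t[10] = 8; t[11] = 3; t[12] = 16; t[13] = 7; t[14] = 0; t[15] = 17; t[16] = 14; t[17] = 15; t[18] = 4; t[19] = 1; t[20] = 6.
The sequence repeats with period 18.
(77 - 1) mod 18 = 4, so t[77] = t[5] = 9.

9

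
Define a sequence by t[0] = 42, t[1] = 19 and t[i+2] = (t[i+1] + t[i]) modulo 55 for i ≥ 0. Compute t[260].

We have t[0] = 42; t[1] = 19; t[2] = 6; t[3] = 25; t[4] = 31; t[5] = 1; t[6] = 32; t[7] = 33; t[8] = 10; t[9] = 43; t[10] = 53; t[11] = 41; t[12] = 39; t[13] = 25; t[14] = 9; t[15] = 34; t[16] = 43; t[17] = 22; t[18] = 10; t[19] = 32; t[20] = 42; t[21] = 19.
The sequence repeats with period 20.
(260 - 0) mod 20 = 0, so t[260] = t[0] = 42.

42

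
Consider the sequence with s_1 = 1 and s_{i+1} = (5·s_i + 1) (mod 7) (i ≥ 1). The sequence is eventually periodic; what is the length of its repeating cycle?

6

We have s_1 = 1; s_2 = 6; s_3 = 3; s_4 = 2; s_5 = 4; s_6 = 0; s_7 = 1.
Since s_7 = s_1 = 1, the sequence is periodic with period 6.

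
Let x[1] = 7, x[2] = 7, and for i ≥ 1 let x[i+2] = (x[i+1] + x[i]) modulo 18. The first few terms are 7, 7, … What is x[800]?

3

We have x[1] = 7, x[2] = 7, x[3] = 14, x[4] = 3, x[5] = 17, x[6] = 2, x[7] = 1, x[8] = 3, x[9] = 4, x[10] = 7, x[11] = 11, x[12] = 0, x[13] = 11, x[14] = 11, x[15] = 4, x[16] = 15, x[17] = 1, x[18] = 16, x[19] = 17, x[20] = 15, x[21] = 14, x[22] = 11, x[23] = 7, x[24] = 0, x[25] = 7, x[26] = 7.
Since (x[25], x[26]) = (x[1], x[2]) = (7, 7) (two consecutive terms determine the rest), the sequence is periodic with period 24.
(800 - 1) mod 24 = 7, so x[800] = x[8] = 3.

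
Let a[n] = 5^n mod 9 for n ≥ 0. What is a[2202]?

1

Computing terms: a[0] = 1, a[1] = 5, a[2] = 7, a[3] = 8, a[4] = 4, a[5] = 2, a[6] = 1.
Since a[6] = a[0] = 1, the sequence is periodic with period 6.
(2202 - 0) mod 6 = 0, so a[2202] = a[0] = 1.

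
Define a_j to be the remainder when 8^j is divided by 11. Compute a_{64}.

Computing terms: a_1 = 8,  a_2 = 9,  a_3 = 6,  a_4 = 4,  a_5 = 10,  a_6 = 3,  a_7 = 2,  a_8 = 5,  a_9 = 7,  a_{10} = 1,  a_{11} = 8.
The sequence repeats with period 10.
(64 - 1) mod 10 = 3, so a_{64} = a_4 = 4.

4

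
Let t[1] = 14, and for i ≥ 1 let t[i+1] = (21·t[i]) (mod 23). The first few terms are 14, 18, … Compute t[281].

t[1] = 14; t[2] = 18; t[3] = 10; t[4] = 3; t[5] = 17; t[6] = 12; t[7] = 22; t[8] = 2; t[9] = 19; t[10] = 8; t[11] = 7; t[12] = 9; t[13] = 5; t[14] = 13; t[15] = 20; t[16] = 6; t[17] = 11; t[18] = 1; t[19] = 21; t[20] = 4; t[21] = 15; t[22] = 16; t[23] = 14.
The sequence repeats with period 22.
(281 - 1) mod 22 = 16, so t[281] = t[17] = 11.

11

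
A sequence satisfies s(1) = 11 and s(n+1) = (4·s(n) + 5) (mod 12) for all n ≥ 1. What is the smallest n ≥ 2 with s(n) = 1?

Computing terms: s(1) = 11, s(2) = 1, s(3) = 9, s(4) = 5, s(5) = 1.
Since s(5) = s(2) = 1, the sequence is eventually periodic: after a pre-period of length 1 it cycles with period 3.
The value 1 first appears (with n ≥ 2) at s(2).

2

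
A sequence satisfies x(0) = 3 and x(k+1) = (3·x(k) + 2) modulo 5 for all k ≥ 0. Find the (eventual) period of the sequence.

Computing terms: x(0) = 3,  x(1) = 1,  x(2) = 0,  x(3) = 2,  x(4) = 3.
The sequence repeats with period 4.

4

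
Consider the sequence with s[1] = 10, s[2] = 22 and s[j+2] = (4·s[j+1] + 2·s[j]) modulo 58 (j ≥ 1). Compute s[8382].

14

We have s[1] = 10,  s[2] = 22,  s[3] = 50,  s[4] = 12,  s[5] = 32,  s[6] = 36,  s[7] = 34,  s[8] = 34,  s[9] = 30,  s[10] = 14,  s[11] = 0,  s[12] = 28,  s[13] = 54,  s[14] = 40,  s[15] = 36,  s[16] = 50,  s[17] = 40,  s[18] = 28,  s[19] = 18,  s[20] = 12,  s[21] = 26,  s[22] = 12,  s[23] = 42,  s[24] = 18,  s[25] = 40,  s[26] = 22,  s[27] = 52,  s[28] = 20,  s[29] = 10,  s[30] = 22.
Since (s[29], s[30]) = (s[1], s[2]) = (10, 22) (two consecutive terms determine the rest), the sequence is periodic with period 28.
(8382 - 1) mod 28 = 9, so s[8382] = s[10] = 14.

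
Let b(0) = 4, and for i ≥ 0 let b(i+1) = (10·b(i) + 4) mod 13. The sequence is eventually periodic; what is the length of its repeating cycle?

Listing terms: b(0) = 4; b(1) = 5; b(2) = 2; b(3) = 11; b(4) = 10; b(5) = 0; b(6) = 4.
The sequence repeats with period 6.

6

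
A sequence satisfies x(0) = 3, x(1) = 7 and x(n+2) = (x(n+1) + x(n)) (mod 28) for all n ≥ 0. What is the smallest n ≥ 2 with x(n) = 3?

7

We have x(0) = 3; x(1) = 7; x(2) = 10; x(3) = 17; x(4) = 27; x(5) = 16; x(6) = 15; x(7) = 3; x(8) = 18; x(9) = 21; x(10) = 11; x(11) = 4; x(12) = 15; x(13) = 19; x(14) = 6; x(15) = 25; x(16) = 3; x(17) = 0; x(18) = 3; x(19) = 3; x(20) = 6; x(21) = 9; x(22) = 15; x(23) = 24; x(24) = 11; x(25) = 7; x(26) = 18; x(27) = 25; x(28) = 15; x(29) = 12; x(30) = 27; x(31) = 11; x(32) = 10; x(33) = 21; x(34) = 3; x(35) = 24; x(36) = 27; x(37) = 23; x(38) = 22; x(39) = 17; x(40) = 11; x(41) = 0; x(42) = 11; x(43) = 11; x(44) = 22; x(45) = 5; x(46) = 27; x(47) = 4; x(48) = 3; x(49) = 7.
The sequence repeats with period 48.
The value 3 first appears (with n ≥ 2) at x(7).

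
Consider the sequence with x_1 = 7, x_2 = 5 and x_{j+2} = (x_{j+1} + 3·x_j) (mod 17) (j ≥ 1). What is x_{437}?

0

We have x_1 = 7, x_2 = 5, x_3 = 9, x_4 = 7, x_5 = 0, x_6 = 4, x_7 = 4, x_8 = 16, x_9 = 11, x_{10} = 8, x_{11} = 7, x_{12} = 14, x_{13} = 1, x_{14} = 9, x_{15} = 12, x_{16} = 5, x_{17} = 7, x_{18} = 5.
The sequence repeats with period 16.
(437 - 1) mod 16 = 4, so x_{437} = x_5 = 0.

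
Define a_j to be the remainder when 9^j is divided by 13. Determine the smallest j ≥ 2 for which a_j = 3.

2

Listing terms: a_1 = 9; a_2 = 3; a_3 = 1; a_4 = 9.
Since a_4 = a_1 = 9, the sequence is periodic with period 3.
The value 3 first appears (with j ≥ 2) at a_2.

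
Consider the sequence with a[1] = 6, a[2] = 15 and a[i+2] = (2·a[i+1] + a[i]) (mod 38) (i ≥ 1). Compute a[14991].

Listing terms: a[1] = 6; a[2] = 15; a[3] = 36; a[4] = 11; a[5] = 20; a[6] = 13; a[7] = 8; a[8] = 29; a[9] = 28; a[10] = 9; a[11] = 8; a[12] = 25; a[13] = 20; a[14] = 27; a[15] = 36; a[16] = 23; a[17] = 6; a[18] = 35; a[19] = 0; a[20] = 35; a[21] = 32; a[22] = 23; a[23] = 2; a[24] = 27; a[25] = 18; a[26] = 25; a[27] = 30; a[28] = 9; a[29] = 10; a[30] = 29; a[31] = 30; a[32] = 13; a[33] = 18; a[34] = 11; a[35] = 2; a[36] = 15; a[37] = 32; a[38] = 3; a[39] = 0; a[40] = 3; a[41] = 6; a[42] = 15.
Since (a[41], a[42]) = (a[1], a[2]) = (6, 15) (two consecutive terms determine the rest), the sequence is periodic with period 40.
(14991 - 1) mod 40 = 30, so a[14991] = a[31] = 30.

30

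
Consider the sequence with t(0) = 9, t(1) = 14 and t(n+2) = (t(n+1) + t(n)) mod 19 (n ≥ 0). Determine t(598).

Listing terms: t(0) = 9; t(1) = 14; t(2) = 4; t(3) = 18; t(4) = 3; t(5) = 2; t(6) = 5; t(7) = 7; t(8) = 12; t(9) = 0; t(10) = 12; t(11) = 12; t(12) = 5; t(13) = 17; t(14) = 3; t(15) = 1; t(16) = 4; t(17) = 5; t(18) = 9; t(19) = 14.
The sequence repeats with period 18.
So t(598) = t(0 + ((598-0) mod 18)) = t(4) = 3.

3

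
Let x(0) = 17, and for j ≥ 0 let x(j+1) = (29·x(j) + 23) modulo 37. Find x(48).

17

Listing terms: x(0) = 17,  x(1) = 35,  x(2) = 2,  x(3) = 7,  x(4) = 4,  x(5) = 28,  x(6) = 21,  x(7) = 3,  x(8) = 36,  x(9) = 31,  x(10) = 34,  x(11) = 10,  x(12) = 17.
The sequence repeats with period 12.
So x(48) = x(0 + ((48-0) mod 12)) = x(0) = 17.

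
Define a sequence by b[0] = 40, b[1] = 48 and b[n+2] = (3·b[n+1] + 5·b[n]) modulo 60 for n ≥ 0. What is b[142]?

44

We have b[0] = 40; b[1] = 48; b[2] = 44; b[3] = 12; b[4] = 16; b[5] = 48; b[6] = 44.
Since (b[5], b[6]) = (b[1], b[2]) = (48, 44) (two consecutive terms determine the rest), the sequence is eventually periodic: after a pre-period of length 1 it cycles with period 4.
For n ≥ 1, b[n] depends only on (n - 1) mod 4. (142 - 1) mod 4 = 1, so b[142] = b[2] = 44.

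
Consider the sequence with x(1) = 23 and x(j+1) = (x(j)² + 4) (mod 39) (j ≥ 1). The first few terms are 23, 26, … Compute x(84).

5

We have x(1) = 23, x(2) = 26, x(3) = 17, x(4) = 20, x(5) = 14, x(6) = 5, x(7) = 29, x(8) = 26.
Since x(8) = x(2) = 26, the sequence is eventually periodic: after a pre-period of length 1 it cycles with period 6.
For j ≥ 2, x(j) depends only on (j - 2) mod 6. (84 - 2) mod 6 = 4, so x(84) = x(6) = 5.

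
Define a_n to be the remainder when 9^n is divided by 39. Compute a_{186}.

a_1 = 9,  a_2 = 3,  a_3 = 27,  a_4 = 9.
The sequence repeats with period 3.
(186 - 1) mod 3 = 2, so a_{186} = a_3 = 27.

27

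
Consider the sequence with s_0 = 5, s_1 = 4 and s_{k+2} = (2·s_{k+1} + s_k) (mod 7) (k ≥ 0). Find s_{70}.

3

Computing terms: s_0 = 5, s_1 = 4, s_2 = 6, s_3 = 2, s_4 = 3, s_5 = 1, s_6 = 5, s_7 = 4.
Since (s_6, s_7) = (s_0, s_1) = (5, 4) (two consecutive terms determine the rest), the sequence is periodic with period 6.
So s_{70} = s_{0 + ((70-0) mod 6)} = s_4 = 3.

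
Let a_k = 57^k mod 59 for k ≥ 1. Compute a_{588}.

20

We have a_1 = 57, a_2 = 4, a_3 = 51, a_4 = 16, a_5 = 27, a_6 = 5, a_7 = 49, a_8 = 20, a_9 = 19, a_{10} = 21, a_{11} = 17, a_{12} = 25, a_{13} = 9, a_{14} = 41, a_{15} = 36, a_{16} = 46, a_{17} = 26, a_{18} = 7, a_{19} = 45, a_{20} = 28, a_{21} = 3, a_{22} = 53, a_{23} = 12, a_{24} = 35, a_{25} = 48, a_{26} = 22, a_{27} = 15, a_{28} = 29, a_{29} = 1, a_{30} = 57.
Since a_{30} = a_1 = 57, the sequence is periodic with period 29.
(588 - 1) mod 29 = 7, so a_{588} = a_8 = 20.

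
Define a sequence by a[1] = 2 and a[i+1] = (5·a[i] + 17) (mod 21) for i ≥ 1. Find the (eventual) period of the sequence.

We have a[1] = 2; a[2] = 6; a[3] = 5; a[4] = 0; a[5] = 17; a[6] = 18; a[7] = 2.
Since a[7] = a[1] = 2, the sequence is periodic with period 6.

6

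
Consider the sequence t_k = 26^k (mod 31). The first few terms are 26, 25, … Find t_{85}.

We have t_1 = 26,  t_2 = 25,  t_3 = 30,  t_4 = 5,  t_5 = 6,  t_6 = 1,  t_7 = 26.
Since t_7 = t_1 = 26, the sequence is periodic with period 6.
So t_{85} = t_{1 + ((85-1) mod 6)} = t_1 = 26.

26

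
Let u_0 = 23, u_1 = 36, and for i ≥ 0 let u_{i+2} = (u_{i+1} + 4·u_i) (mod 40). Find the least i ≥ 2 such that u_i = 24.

4

Listing terms: u_0 = 23, u_1 = 36, u_2 = 8, u_3 = 32, u_4 = 24, u_5 = 32, u_6 = 8, u_7 = 16, u_8 = 8, u_9 = 32.
Since (u_8, u_9) = (u_2, u_3) = (8, 32) (two consecutive terms determine the rest), the sequence is eventually periodic: after a pre-period of length 2 it cycles with period 6.
The value 24 first appears (with i ≥ 2) at u_4.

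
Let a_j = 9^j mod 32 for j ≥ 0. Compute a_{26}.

17

We have a_0 = 1,  a_1 = 9,  a_2 = 17,  a_3 = 25,  a_4 = 1.
Since a_4 = a_0 = 1, the sequence is periodic with period 4.
(26 - 0) mod 4 = 2, so a_{26} = a_2 = 17.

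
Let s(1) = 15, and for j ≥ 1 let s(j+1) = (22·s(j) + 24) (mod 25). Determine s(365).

s(1) = 15, s(2) = 4, s(3) = 12, s(4) = 13, s(5) = 10, s(6) = 19, s(7) = 17, s(8) = 23, s(9) = 5, s(10) = 9, s(11) = 22, s(12) = 8, s(13) = 0, s(14) = 24, s(15) = 2, s(16) = 18, s(17) = 20, s(18) = 14, s(19) = 7, s(20) = 3, s(21) = 15.
Since s(21) = s(1) = 15, the sequence is periodic with period 20.
(365 - 1) mod 20 = 4, so s(365) = s(5) = 10.

10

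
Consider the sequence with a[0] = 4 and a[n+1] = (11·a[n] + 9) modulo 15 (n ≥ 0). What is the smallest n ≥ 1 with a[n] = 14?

5

Computing terms: a[0] = 4; a[1] = 8; a[2] = 7; a[3] = 11; a[4] = 10; a[5] = 14; a[6] = 13; a[7] = 2; a[8] = 1; a[9] = 5; a[10] = 4.
Since a[10] = a[0] = 4, the sequence is periodic with period 10.
The value 14 first appears (with n ≥ 1) at a[5].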